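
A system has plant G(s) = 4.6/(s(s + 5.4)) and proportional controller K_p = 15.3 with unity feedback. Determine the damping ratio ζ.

ζ = 0.322

The closed-loop denominator is s(s+5.4) + 15.3·4.6 = s² + 5.4s + 70.38.
Matching s² + 2ζω_n s + ω_n²: ω_n = √70.38 = 8.389 rad/s and 2ζω_n = 5.4, so ζ = 5.4/(2·8.389) = 0.322.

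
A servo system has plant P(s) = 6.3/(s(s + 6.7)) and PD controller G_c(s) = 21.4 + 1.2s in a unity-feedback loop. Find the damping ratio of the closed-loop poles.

Forward path: (21.4 + 1.2s)·6.3/(s(s+6.7)). The closed-loop characteristic equation is s² + (6.7 + 6.3·1.2)s + 6.3·21.4 = 0.
That is s² + 14.26s + 134.8 = 0, so ω_n = 11.61 rad/s and ζ = 14.26/(2·11.61) = 0.6141.

ζ = 0.614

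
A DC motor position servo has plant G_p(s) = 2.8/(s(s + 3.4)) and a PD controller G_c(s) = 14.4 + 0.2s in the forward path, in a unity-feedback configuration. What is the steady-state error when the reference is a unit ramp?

The loop has one pole at the origin (type 1). Velocity error constant K_v = lim_{s→0} s·G_c(s)G_p(s) = 14.4·2.8/3.4 = 11.86.
Steady-state error to a unit ramp: e_ss = 1/K_v = 0.0843.

0.0843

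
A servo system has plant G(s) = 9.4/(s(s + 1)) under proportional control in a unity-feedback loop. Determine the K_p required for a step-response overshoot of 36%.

K_p = 0.278

From %OS = 100·exp(−πζ/√(1−ζ²)) = 36%, ζ = −ln(0.36)/√(π²+ln²(0.36)) = 0.3093.
Characteristic equation s² + 1s + 9.4K_p = 0 gives ζ = 1/(2√(9.4K_p)).
Setting ζ = 0.3093: √(9.4K_p) = 1/(2·0.3093) = 1.617, so K_p = 2.614/9.4 = 0.278.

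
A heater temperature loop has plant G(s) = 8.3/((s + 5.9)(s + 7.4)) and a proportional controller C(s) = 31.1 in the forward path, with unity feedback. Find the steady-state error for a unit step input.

The loop is type 0. Static position error constant K_pos = C(0)·G(0) = 31.1·0.1901 = 5.912.
Steady-state error to a unit step: e_ss = 1/(1+K_pos) = 1/6.912 = 0.145.

0.145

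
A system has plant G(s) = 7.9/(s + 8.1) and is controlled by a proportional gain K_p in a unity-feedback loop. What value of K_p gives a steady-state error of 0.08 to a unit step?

The loop is type 0, so e_ss(step) = 1/(1 + K_pos) with K_pos = K_p·G(0).
G(0) = 0.9753. Require 1/(1 + K_p·0.9753) = 0.08, so 1 + 0.9753·K_p = 12.5.
K_p = (12.5 − 1)/0.9753 = 11.8.

K_p = 11.8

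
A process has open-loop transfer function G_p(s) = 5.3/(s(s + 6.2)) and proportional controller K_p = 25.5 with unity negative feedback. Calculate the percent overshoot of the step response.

41.9%

From 1 + K_pG_p(s) = 0: s² + 6.2s + 135.2 = 0 ⇒ ω_n = 11.63, ζ = 0.2667.
%OS = 100·exp(−πζ/√(1−ζ²)) = 100·exp(−π·0.2667/√0.9289) = 41.9%.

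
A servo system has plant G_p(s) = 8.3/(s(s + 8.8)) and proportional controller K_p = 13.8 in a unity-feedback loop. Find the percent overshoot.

From 1 + K_pG_p(s) = 0: s² + 8.8s + 114.5 = 0 ⇒ ω_n = 10.7, ζ = 0.4111.
%OS = 100·exp(−πζ/√(1−ζ²)) = 100·exp(−π·0.4111/√0.831) = 24.2%.

24.2%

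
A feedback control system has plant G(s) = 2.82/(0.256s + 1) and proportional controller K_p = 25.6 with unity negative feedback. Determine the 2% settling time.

T_s ≈ 0.014 s

Closed loop: T(s) = K_p·G/(1+K_p·G) = 72.19/(0.256s + 1 + 72.19), with pole at s = −(1 + 72.19)/0.256 = −285.9.
τ = 1/285.9 = 0.003498 s, so 2% settling time ≈ 4τ = 0.014 s.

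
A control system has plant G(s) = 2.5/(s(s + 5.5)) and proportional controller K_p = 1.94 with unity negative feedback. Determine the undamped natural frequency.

With unity feedback the closed-loop characteristic equation is s² + 5.5s + 1.94·2.5 = s² + 5.5s + 4.85 = 0.
Matching s² + 2ζω_n s + ω_n²: ω_n = √4.85 = 2.202 rad/s and 2ζω_n = 5.5, so ζ = 5.5/(2·2.202) = 1.25.

ω_n = 2.2 rad/s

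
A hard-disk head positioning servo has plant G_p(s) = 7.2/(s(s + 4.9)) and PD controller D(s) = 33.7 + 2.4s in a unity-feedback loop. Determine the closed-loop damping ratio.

ζ = 0.712

Forward path: (33.7 + 2.4s)·7.2/(s(s+4.9)). The closed-loop characteristic equation is s² + (4.9 + 7.2·2.4)s + 7.2·33.7 = 0.
That is s² + 22.18s + 242.6 = 0, so ω_n = 15.58 rad/s and ζ = 22.18/(2·15.58) = 0.712.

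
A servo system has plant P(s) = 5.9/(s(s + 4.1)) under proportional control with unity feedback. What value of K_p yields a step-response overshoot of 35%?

From %OS = 100·exp(−πζ/√(1−ζ²)) = 35%, ζ = −ln(0.35)/√(π²+ln²(0.35)) = 0.3169.
Characteristic equation s² + 4.1s + 5.9K_p = 0 gives ζ = 4.1/(2√(5.9K_p)).
Setting ζ = 0.3169: √(5.9K_p) = 4.1/(2·0.3169) = 6.468, so K_p = 41.84/5.9 = 7.09.

K_p = 7.09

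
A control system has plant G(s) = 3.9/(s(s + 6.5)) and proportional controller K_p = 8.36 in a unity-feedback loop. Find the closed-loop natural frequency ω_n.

ω_n = 5.71 rad/s

1 + K_p·G(s) = 0 gives s² + 6.5s + 32.6 = 0.
Matching s² + 2ζω_n s + ω_n²: ω_n = √32.6 = 5.71 rad/s and 2ζω_n = 6.5, so ζ = 6.5/(2·5.71) = 0.569.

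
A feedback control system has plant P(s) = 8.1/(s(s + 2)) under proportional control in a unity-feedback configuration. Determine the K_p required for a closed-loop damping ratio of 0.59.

Closed-loop characteristic equation: s² + 2s + K_p·8.1 = 0.
So ω_n = √(8.1K_p) and 2ζω_n = 2, giving ζ = 2/(2√(8.1K_p)).
Setting ζ = 0.59: √(8.1K_p) = 2/(2·0.59) = 1.695, so K_p = 2.873/8.1 = 0.355.

K_p = 0.355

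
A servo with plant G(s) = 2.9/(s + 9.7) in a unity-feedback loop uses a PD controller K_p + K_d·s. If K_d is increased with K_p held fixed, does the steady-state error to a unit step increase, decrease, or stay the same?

unchanged

At s = 0 the derivative term contributes nothing: C(0) = K_p regardless of K_d, so K_pos = K_p·G(0) and e_ss are unchanged.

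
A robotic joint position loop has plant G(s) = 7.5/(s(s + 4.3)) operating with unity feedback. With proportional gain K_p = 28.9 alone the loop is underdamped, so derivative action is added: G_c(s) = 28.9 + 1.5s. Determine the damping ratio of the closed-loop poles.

Forward path: (28.9 + 1.5s)·7.5/(s(s+4.3)). The closed-loop characteristic equation is s² + (4.3 + 7.5·1.5)s + 7.5·28.9 = 0.
That is s² + 15.55s + 216.8 = 0, so ω_n = 14.72 rad/s and ζ = 15.55/(2·14.72) = 0.5281.

ζ = 0.528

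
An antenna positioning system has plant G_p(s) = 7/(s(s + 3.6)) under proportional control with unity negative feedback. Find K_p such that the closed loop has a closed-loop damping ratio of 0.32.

Closed-loop characteristic equation: s² + 3.6s + K_p·7 = 0.
So ω_n = √(7K_p) and 2ζω_n = 3.6, giving ζ = 3.6/(2√(7K_p)).
Setting ζ = 0.32: √(7K_p) = 3.6/(2·0.32) = 5.625, so K_p = 31.64/7 = 4.52.

K_p = 4.52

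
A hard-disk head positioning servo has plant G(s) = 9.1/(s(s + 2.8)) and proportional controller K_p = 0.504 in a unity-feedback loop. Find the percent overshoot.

The closed-loop denominator s² + 2.8s + 4.586 gives ω_n = √4.586 = 2.142 and ζ = 2.8/(2ω_n) = 0.6537.
%OS = 100·exp(−πζ/√(1−ζ²)) = 100·exp(−π·0.6537/√0.5726) = 6.63%.

6.63%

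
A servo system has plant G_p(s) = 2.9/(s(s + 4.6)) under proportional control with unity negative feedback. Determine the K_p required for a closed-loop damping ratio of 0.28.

K_p = 23.3

Closed-loop characteristic equation: s² + 4.6s + K_p·2.9 = 0.
So ω_n = √(2.9K_p) and 2ζω_n = 4.6, giving ζ = 4.6/(2√(2.9K_p)).
Setting ζ = 0.28: √(2.9K_p) = 4.6/(2·0.28) = 8.214, so K_p = 67.47/2.9 = 23.3.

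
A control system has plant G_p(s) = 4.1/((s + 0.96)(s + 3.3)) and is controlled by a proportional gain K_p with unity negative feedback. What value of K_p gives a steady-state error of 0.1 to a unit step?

Steady-state error for a unit step on this type-0 loop is 1/(1 + K_p·G_p(0)).
G_p(0) = 1.294. Require 1/(1 + K_p·1.294) = 0.1, so 1 + 1.294·K_p = 10.
K_p = (10 − 1)/1.294 = 6.95.

K_p = 6.95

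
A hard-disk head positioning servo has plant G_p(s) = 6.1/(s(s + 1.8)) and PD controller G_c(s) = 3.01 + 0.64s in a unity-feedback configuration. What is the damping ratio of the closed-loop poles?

Forward path: (3.01 + 0.64s)·6.1/(s(s+1.8)). The closed-loop characteristic equation is s² + (1.8 + 6.1·0.64)s + 6.1·3.01 = 0.
That is s² + 5.704s + 18.36 = 0, so ω_n = 4.285 rad/s and ζ = 5.704/(2·4.285) = 0.6656.

ζ = 0.666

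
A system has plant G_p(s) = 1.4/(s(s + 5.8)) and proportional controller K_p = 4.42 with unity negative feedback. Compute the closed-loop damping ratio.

ζ = 1.17

1 + K_p·G_p(s) = 0 gives s² + 5.8s + 6.188 = 0.
Matching s² + 2ζω_n s + ω_n²: ω_n = √6.188 = 2.488 rad/s and 2ζω_n = 5.8, so ζ = 5.8/(2·2.488) = 1.17.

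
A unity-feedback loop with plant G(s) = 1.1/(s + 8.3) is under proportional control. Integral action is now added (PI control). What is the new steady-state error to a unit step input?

Adding integral action puts a pole at s = 0 in the forward path, raising the system type to 1; a type-1 loop has zero steady-state error to a step.

0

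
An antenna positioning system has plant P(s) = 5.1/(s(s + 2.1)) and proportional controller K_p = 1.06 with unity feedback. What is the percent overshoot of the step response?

20.4%

Closed-loop characteristic equation: s² + 2.1s + 5.406 = 0, so ω_n = 2.325 rad/s and ζ = 2.1/(2·2.325) = 0.4516.
%OS = 100·exp(−πζ/√(1−ζ²)) = 100·exp(−π·0.4516/√0.7961) = 20.4%.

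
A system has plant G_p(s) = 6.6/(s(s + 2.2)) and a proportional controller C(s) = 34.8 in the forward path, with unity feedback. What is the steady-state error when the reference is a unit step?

0

The open loop C(s)G_p(s) has a pole at the origin (type 1), so the static position error constant is infinite and e_ss = 1/(1+∞) = 0.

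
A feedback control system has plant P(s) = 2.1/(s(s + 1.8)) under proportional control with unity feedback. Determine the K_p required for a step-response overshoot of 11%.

From %OS = 100·exp(−πζ/√(1−ζ²)) = 11%, ζ = −ln(0.11)/√(π²+ln²(0.11)) = 0.5749.
Characteristic equation s² + 1.8s + 2.1K_p = 0 gives ζ = 1.8/(2√(2.1K_p)).
Setting ζ = 0.5749: √(2.1K_p) = 1.8/(2·0.5749) = 1.566, so K_p = 2.451/2.1 = 1.17.

K_p = 1.17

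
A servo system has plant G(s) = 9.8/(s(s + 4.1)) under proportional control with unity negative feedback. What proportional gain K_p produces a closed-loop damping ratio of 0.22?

Closed-loop characteristic equation: s² + 4.1s + K_p·9.8 = 0.
So ω_n = √(9.8K_p) and 2ζω_n = 4.1, giving ζ = 4.1/(2√(9.8K_p)).
Setting ζ = 0.22: √(9.8K_p) = 4.1/(2·0.22) = 9.318, so K_p = 86.83/9.8 = 8.86.

K_p = 8.86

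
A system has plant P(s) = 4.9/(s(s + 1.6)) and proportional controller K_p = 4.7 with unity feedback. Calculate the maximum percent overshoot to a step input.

58.8%

Closed-loop characteristic equation: s² + 1.6s + 23.03 = 0, so ω_n = 4.799 rad/s and ζ = 1.6/(2·4.799) = 0.1667.
%OS = 100·exp(−πζ/√(1−ζ²)) = 100·exp(−π·0.1667/√0.9722) = 58.8%.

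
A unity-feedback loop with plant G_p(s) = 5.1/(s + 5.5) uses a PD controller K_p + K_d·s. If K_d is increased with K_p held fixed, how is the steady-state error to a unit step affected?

At s = 0 the derivative term contributes nothing: C(0) = K_p regardless of K_d, so K_pos = K_p·G_p(0) and e_ss are unchanged.

unchanged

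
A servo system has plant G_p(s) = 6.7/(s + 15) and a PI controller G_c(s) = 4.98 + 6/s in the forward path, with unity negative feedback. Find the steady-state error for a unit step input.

The open loop G_c(s)G_p(s) has a pole at the origin (type 1), so the static position error constant is infinite and e_ss = 1/(1+∞) = 0.

0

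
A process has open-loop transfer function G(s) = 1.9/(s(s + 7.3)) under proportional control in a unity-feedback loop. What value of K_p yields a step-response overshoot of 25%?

From %OS = 100·exp(−πζ/√(1−ζ²)) = 25%, ζ = −ln(0.25)/√(π²+ln²(0.25)) = 0.4037.
Characteristic equation s² + 7.3s + 1.9K_p = 0 gives ζ = 7.3/(2√(1.9K_p)).
Setting ζ = 0.4037: √(1.9K_p) = 7.3/(2·0.4037) = 9.041, so K_p = 81.74/1.9 = 43.

K_p = 43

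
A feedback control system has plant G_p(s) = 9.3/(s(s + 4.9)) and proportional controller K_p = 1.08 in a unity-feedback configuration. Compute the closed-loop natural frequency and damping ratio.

With unity feedback the closed-loop characteristic equation is s² + 4.9s + 1.08·9.3 = s² + 4.9s + 10.04 = 0.
Matching s² + 2ζω_n s + ω_n²: ω_n = √10.04 = 3.169 rad/s and 2ζω_n = 4.9, so ζ = 4.9/(2·3.169) = 0.773.

ω_n = 3.17 rad/s, ζ = 0.773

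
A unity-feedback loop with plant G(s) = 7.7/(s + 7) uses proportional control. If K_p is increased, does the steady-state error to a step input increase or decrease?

decrease

The position error constant K_pos = K_p·G(0) grows with K_p, and e_ss = 1/(1+K_pos) falls.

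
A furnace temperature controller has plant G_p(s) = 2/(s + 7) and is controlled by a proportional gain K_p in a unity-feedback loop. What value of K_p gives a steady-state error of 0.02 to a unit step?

Steady-state error for a unit step on this type-0 loop is 1/(1 + K_p·G_p(0)).
G_p(0) = 0.2857. Require 1/(1 + K_p·0.2857) = 0.02, so 1 + 0.2857·K_p = 50.
K_p = (50 − 1)/0.2857 = 172.

K_p = 172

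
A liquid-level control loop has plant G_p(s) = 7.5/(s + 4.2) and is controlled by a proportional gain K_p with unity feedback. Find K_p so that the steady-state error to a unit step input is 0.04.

The loop is type 0, so e_ss(step) = 1/(1 + K_pos) with K_pos = K_p·G_p(0).
G_p(0) = 1.786. Require 1/(1 + K_p·1.786) = 0.04, so 1 + 1.786·K_p = 25.
K_p = (25 − 1)/1.786 = 13.4.

K_p = 13.4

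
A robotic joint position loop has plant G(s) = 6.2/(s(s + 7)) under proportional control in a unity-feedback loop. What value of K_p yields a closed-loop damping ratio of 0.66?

K_p = 4.54

Closed-loop characteristic equation: s² + 7s + K_p·6.2 = 0.
So ω_n = √(6.2K_p) and 2ζω_n = 7, giving ζ = 7/(2√(6.2K_p)).
Setting ζ = 0.66: √(6.2K_p) = 7/(2·0.66) = 5.303, so K_p = 28.12/6.2 = 4.54.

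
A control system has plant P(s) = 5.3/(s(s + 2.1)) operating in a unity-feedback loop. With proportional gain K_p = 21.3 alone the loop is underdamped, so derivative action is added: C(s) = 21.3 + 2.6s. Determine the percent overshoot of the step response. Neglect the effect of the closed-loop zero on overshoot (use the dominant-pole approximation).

2.92%

Forward path: (21.3 + 2.6s)·5.3/(s(s+2.1)). The closed-loop characteristic equation is s² + (2.1 + 5.3·2.6)s + 5.3·21.3 = 0.
That is s² + 15.88s + 112.9 = 0, so ω_n = 10.62 rad/s and ζ = 15.88/(2·10.62) = 0.7473.
%OS = 100·exp(−πζ/√(1−ζ²)) = 2.92%.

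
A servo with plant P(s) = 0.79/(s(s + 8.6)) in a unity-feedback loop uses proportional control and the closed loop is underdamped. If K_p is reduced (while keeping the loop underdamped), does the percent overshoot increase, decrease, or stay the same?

ζ = 8.6/(2√(0.79K_p)) rises as K_p falls; higher damping means less overshoot.

decrease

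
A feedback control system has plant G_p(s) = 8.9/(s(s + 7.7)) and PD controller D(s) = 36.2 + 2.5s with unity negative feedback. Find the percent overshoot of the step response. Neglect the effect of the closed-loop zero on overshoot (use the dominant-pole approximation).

0.862%

Forward path: (36.2 + 2.5s)·8.9/(s(s+7.7)). The closed-loop characteristic equation is s² + (7.7 + 8.9·2.5)s + 8.9·36.2 = 0.
That is s² + 29.95s + 322.2 = 0, so ω_n = 17.95 rad/s and ζ = 29.95/(2·17.95) = 0.8343.
%OS = 100·exp(−πζ/√(1−ζ²)) = 0.862%.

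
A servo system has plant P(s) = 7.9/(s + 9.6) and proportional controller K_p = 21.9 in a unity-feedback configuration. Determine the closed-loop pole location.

s = -182.6

Closed-loop transfer function: T(s) = K_p·P(s)/(1 + K_p·P(s)) = 173/(s + 9.6 + 173) = 173/(s + 182.6).
The closed-loop pole is at s = −182.6.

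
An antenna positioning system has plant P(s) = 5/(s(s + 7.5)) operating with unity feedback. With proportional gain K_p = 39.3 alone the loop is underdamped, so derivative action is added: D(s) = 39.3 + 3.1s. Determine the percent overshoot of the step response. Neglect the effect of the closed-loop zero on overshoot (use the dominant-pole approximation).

1.1%

Forward path: (39.3 + 3.1s)·5/(s(s+7.5)). The closed-loop characteristic equation is s² + (7.5 + 5·3.1)s + 5·39.3 = 0.
That is s² + 23s + 196.5 = 0, so ω_n = 14.02 rad/s and ζ = 23/(2·14.02) = 0.8204.
%OS = 100·exp(−πζ/√(1−ζ²)) = 1.1%.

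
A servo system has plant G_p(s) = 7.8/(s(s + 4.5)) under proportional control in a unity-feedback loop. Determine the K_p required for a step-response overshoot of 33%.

From %OS = 100·exp(−πζ/√(1−ζ²)) = 33%, ζ = −ln(0.33)/√(π²+ln²(0.33)) = 0.3328.
Characteristic equation s² + 4.5s + 7.8K_p = 0 gives ζ = 4.5/(2√(7.8K_p)).
Setting ζ = 0.3328: √(7.8K_p) = 4.5/(2·0.3328) = 6.761, so K_p = 45.71/7.8 = 5.86.

K_p = 5.86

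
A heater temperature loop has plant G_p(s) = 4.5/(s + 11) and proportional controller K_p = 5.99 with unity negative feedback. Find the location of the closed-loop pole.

Closed-loop transfer function: T(s) = K_p·G_p(s)/(1 + K_p·G_p(s)) = 26.96/(s + 11 + 26.96) = 26.96/(s + 37.95).
The closed-loop pole is at s = −37.95.

s = -37.95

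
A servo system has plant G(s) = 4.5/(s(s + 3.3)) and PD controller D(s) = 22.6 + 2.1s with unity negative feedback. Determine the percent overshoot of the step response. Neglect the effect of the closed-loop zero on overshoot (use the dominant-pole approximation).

Forward path: (22.6 + 2.1s)·4.5/(s(s+3.3)). The closed-loop characteristic equation is s² + (3.3 + 4.5·2.1)s + 4.5·22.6 = 0.
That is s² + 12.75s + 101.7 = 0, so ω_n = 10.08 rad/s and ζ = 12.75/(2·10.08) = 0.6321.
%OS = 100·exp(−πζ/√(1−ζ²)) = 7.71%.

7.71%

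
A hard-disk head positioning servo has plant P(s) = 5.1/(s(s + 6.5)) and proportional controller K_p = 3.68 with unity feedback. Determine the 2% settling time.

The closed-loop denominator s² + 6.5s + 18.77 gives ω_n = √18.77 = 4.332 and ζ = 6.5/(2ω_n) = 0.7502.
2% settling time T_s ≈ 4/(ζω_n) = 4/3.25 = 1.23 s.

T_s ≈ 1.23 s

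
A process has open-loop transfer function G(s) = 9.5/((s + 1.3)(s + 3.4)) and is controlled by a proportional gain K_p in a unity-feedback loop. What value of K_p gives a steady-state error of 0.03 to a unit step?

K_p = 15

The loop is type 0, so e_ss(step) = 1/(1 + K_pos) with K_pos = K_p·G(0).
G(0) = 2.149. Require 1/(1 + K_p·2.149) = 0.03, so 1 + 2.149·K_p = 33.33.
K_p = (33.33 − 1)/2.149 = 15.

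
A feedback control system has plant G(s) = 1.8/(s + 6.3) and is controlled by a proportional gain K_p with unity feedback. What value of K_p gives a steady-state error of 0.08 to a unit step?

For a type-0 loop with proportional control, e_ss = 1/(1 + K_p·G(0)).
G(0) = 0.2857. Require 1/(1 + K_p·0.2857) = 0.08, so 1 + 0.2857·K_p = 12.5.
K_p = (12.5 − 1)/0.2857 = 40.2.

K_p = 40.2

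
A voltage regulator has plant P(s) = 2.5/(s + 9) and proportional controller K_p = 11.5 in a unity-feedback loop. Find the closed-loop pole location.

Closed-loop transfer function: T(s) = K_p·P(s)/(1 + K_p·P(s)) = 28.75/(s + 9 + 28.75) = 28.75/(s + 37.75).
The closed-loop pole is at s = −37.75.

s = -37.75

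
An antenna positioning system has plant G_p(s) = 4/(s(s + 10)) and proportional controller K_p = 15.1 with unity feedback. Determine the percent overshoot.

7.14%

From 1 + K_pG_p(s) = 0: s² + 10s + 60.4 = 0 ⇒ ω_n = 7.772, ζ = 0.6434.
%OS = 100·exp(−πζ/√(1−ζ²)) = 100·exp(−π·0.6434/√0.5861) = 7.14%.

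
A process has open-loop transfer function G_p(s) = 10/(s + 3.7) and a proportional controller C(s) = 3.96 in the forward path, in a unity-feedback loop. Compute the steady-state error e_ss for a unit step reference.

0.0855

The loop is type 0. Static position error constant K_pos = C(0)·G_p(0) = 3.96·2.703 = 10.7.
Steady-state error to a unit step: e_ss = 1/(1+K_pos) = 1/11.7 = 0.0855.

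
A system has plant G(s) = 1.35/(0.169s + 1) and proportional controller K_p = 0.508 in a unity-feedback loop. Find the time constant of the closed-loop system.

Closed loop: T(s) = K_p·G/(1+K_p·G) = 0.6858/(0.169s + 1 + 0.6858), with pole at s = −(1 + 0.6858)/0.169 = −9.975.
Closed-loop time constant τ = 1/9.975 = 0.1 s.

τ = 0.1 s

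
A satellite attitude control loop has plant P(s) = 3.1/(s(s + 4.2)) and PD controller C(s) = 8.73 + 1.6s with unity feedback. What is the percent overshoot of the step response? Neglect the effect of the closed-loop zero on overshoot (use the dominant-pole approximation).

0.293%

Forward path: (8.73 + 1.6s)·3.1/(s(s+4.2)). The closed-loop characteristic equation is s² + (4.2 + 3.1·1.6)s + 3.1·8.73 = 0.
That is s² + 9.16s + 27.06 = 0, so ω_n = 5.202 rad/s and ζ = 9.16/(2·5.202) = 0.8804.
%OS = 100·exp(−πζ/√(1−ζ²)) = 0.293%.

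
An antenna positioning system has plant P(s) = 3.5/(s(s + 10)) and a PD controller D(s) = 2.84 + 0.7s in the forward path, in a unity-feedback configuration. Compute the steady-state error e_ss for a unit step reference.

0

The open loop D(s)P(s) has a pole at the origin (type 1), so the static position error constant is infinite and e_ss = 1/(1+∞) = 0.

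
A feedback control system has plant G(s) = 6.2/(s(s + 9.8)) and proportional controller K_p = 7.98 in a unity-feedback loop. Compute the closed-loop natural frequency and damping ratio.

ω_n = 7.03 rad/s, ζ = 0.697

The closed-loop denominator is s(s+9.8) + 7.98·6.2 = s² + 9.8s + 49.48.
Matching s² + 2ζω_n s + ω_n²: ω_n = √49.48 = 7.034 rad/s and 2ζω_n = 9.8, so ζ = 9.8/(2·7.034) = 0.697.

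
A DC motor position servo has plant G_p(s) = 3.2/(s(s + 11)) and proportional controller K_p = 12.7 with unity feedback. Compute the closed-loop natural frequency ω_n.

ω_n = 6.37 rad/s

1 + K_p·G_p(s) = 0 gives s² + 11s + 40.64 = 0.
Matching s² + 2ζω_n s + ω_n²: ω_n = √40.64 = 6.375 rad/s and 2ζω_n = 11, so ζ = 11/(2·6.375) = 0.863.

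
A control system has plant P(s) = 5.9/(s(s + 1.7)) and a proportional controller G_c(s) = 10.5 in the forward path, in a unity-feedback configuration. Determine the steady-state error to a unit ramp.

The loop has one pole at the origin (type 1). Velocity error constant K_v = lim_{s→0} s·G_c(s)P(s) = 10.5·5.9/1.7 = 36.44.
Steady-state error to a unit ramp: e_ss = 1/K_v = 0.0274.

0.0274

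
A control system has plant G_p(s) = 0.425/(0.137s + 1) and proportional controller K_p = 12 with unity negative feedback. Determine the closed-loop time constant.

Closed loop: T(s) = K_p·G_p/(1+K_p·G_p) = 5.1/(0.137s + 1 + 5.1), with pole at s = −(1 + 5.1)/0.137 = −44.53.
Closed-loop time constant τ = 1/44.53 = 0.0225 s.

τ = 0.0225 s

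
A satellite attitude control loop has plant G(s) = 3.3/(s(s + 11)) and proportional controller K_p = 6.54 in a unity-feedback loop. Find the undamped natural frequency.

With unity feedback the closed-loop characteristic equation is s² + 11s + 6.54·3.3 = s² + 11s + 21.58 = 0.
So ω_n² = 21.58 ⇒ ω_n = 4.646 rad/s, and ζ = 11/(2ω_n) = 1.18.

ω_n = 4.65 rad/s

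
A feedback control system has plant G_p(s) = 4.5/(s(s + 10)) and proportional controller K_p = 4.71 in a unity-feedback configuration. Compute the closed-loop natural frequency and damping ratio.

With unity feedback the closed-loop characteristic equation is s² + 10s + 4.71·4.5 = s² + 10s + 21.2 = 0.
Matching s² + 2ζω_n s + ω_n²: ω_n = √21.2 = 4.604 rad/s and 2ζω_n = 10, so ζ = 10/(2·4.604) = 1.09.

ω_n = 4.6 rad/s, ζ = 1.09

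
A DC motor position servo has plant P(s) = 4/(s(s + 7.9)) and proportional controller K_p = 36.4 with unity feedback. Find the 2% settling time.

Closed-loop characteristic equation: s² + 7.9s + 145.6 = 0, so ω_n = 12.07 rad/s and ζ = 7.9/(2·12.07) = 0.3274.
2% settling time T_s ≈ 4/(ζω_n) = 4/3.95 = 1.01 s.

T_s ≈ 1.01 s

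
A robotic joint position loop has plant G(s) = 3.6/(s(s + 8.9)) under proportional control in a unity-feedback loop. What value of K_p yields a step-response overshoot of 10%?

K_p = 15.7

From %OS = 100·exp(−πζ/√(1−ζ²)) = 10%, ζ = −ln(0.1)/√(π²+ln²(0.1)) = 0.5912.
Characteristic equation s² + 8.9s + 3.6K_p = 0 gives ζ = 8.9/(2√(3.6K_p)).
Setting ζ = 0.5912: √(3.6K_p) = 8.9/(2·0.5912) = 7.528, so K_p = 56.67/3.6 = 15.7.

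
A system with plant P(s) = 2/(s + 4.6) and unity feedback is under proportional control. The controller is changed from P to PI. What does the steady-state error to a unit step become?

The integrator makes K_pos = lim_{s→0} C(s)G(s) infinite, so e_ss = 1/(1+K_pos) = 0.

0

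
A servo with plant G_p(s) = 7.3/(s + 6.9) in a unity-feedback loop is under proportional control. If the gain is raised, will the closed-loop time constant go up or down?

decrease

The closed-loop bandwidth 6.9+K_p·7.3 grows with K_p, so τ shrinks.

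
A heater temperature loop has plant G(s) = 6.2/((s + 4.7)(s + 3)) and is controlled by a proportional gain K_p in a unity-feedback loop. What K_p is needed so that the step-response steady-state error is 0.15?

Steady-state error for a unit step on this type-0 loop is 1/(1 + K_p·G(0)).
G(0) = 0.4397. Require 1/(1 + K_p·0.4397) = 0.15, so 1 + 0.4397·K_p = 6.667.
K_p = (6.667 − 1)/0.4397 = 12.9.

K_p = 12.9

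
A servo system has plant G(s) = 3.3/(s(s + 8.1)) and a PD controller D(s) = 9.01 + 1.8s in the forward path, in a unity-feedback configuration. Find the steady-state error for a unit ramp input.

The loop has one pole at the origin (type 1). Velocity error constant K_v = lim_{s→0} s·D(s)G(s) = 9.01·3.3/8.1 = 3.671.
Steady-state error to a unit ramp: e_ss = 1/K_v = 0.272.

0.272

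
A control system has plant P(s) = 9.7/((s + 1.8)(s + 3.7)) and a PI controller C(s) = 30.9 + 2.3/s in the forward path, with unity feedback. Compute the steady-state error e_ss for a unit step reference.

The open loop C(s)P(s) has a pole at the origin (type 1), so the static position error constant is infinite and e_ss = 1/(1+∞) = 0.

0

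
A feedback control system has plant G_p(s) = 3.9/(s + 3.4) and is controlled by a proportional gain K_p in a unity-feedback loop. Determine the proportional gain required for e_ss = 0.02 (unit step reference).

For a type-0 loop with proportional control, e_ss = 1/(1 + K_p·G_p(0)).
G_p(0) = 1.147. Require 1/(1 + K_p·1.147) = 0.02, so 1 + 1.147·K_p = 50.
K_p = (50 − 1)/1.147 = 42.7.

K_p = 42.7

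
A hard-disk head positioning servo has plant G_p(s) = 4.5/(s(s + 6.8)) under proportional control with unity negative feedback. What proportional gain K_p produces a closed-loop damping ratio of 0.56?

K_p = 8.19

Closed-loop characteristic equation: s² + 6.8s + K_p·4.5 = 0.
So ω_n = √(4.5K_p) and 2ζω_n = 6.8, giving ζ = 6.8/(2√(4.5K_p)).
Setting ζ = 0.56: √(4.5K_p) = 6.8/(2·0.56) = 6.071, so K_p = 36.86/4.5 = 8.19.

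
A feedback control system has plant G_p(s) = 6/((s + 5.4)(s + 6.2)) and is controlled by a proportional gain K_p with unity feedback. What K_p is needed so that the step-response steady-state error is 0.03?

Steady-state error for a unit step on this type-0 loop is 1/(1 + K_p·G_p(0)).
G_p(0) = 0.1792. Require 1/(1 + K_p·0.1792) = 0.03, so 1 + 0.1792·K_p = 33.33.
K_p = (33.33 − 1)/0.1792 = 180.

K_p = 180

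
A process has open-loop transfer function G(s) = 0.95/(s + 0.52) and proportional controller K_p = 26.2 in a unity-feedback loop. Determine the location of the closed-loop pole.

s = -25.41

Closed-loop transfer function: T(s) = K_p·G(s)/(1 + K_p·G(s)) = 24.89/(s + 0.52 + 24.89) = 24.89/(s + 25.41).
The closed-loop pole is at s = −25.41.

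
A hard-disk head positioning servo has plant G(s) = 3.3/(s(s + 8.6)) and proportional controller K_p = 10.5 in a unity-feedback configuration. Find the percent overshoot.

Closed-loop characteristic equation: s² + 8.6s + 34.65 = 0, so ω_n = 5.886 rad/s and ζ = 8.6/(2·5.886) = 0.7305.
%OS = 100·exp(−πζ/√(1−ζ²)) = 100·exp(−π·0.7305/√0.4664) = 3.47%.

3.47%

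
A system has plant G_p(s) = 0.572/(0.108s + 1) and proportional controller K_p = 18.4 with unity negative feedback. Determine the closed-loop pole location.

s = -106.7

Closed loop: T(s) = K_p·G_p/(1+K_p·G_p) = 10.52/(0.108s + 1 + 10.52), with pole at s = −(1 + 10.52)/0.108 = −106.7.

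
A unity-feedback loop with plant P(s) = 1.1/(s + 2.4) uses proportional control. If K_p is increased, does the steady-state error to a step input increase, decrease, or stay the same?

e_ss = 1/(1 + K_p·P(0)); a larger K_p raises the denominator, so e_ss decreases.

decrease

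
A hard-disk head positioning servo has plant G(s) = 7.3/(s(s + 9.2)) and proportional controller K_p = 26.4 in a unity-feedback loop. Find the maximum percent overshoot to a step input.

33.2%

Closed-loop characteristic equation: s² + 9.2s + 192.7 = 0, so ω_n = 13.88 rad/s and ζ = 9.2/(2·13.88) = 0.3314.
%OS = 100·exp(−πζ/√(1−ζ²)) = 100·exp(−π·0.3314/√0.8902) = 33.2%.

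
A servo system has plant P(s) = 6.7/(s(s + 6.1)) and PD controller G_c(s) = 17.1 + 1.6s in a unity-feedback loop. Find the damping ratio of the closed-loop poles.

ζ = 0.786

Forward path: (17.1 + 1.6s)·6.7/(s(s+6.1)). The closed-loop characteristic equation is s² + (6.1 + 6.7·1.6)s + 6.7·17.1 = 0.
That is s² + 16.82s + 114.6 = 0, so ω_n = 10.7 rad/s and ζ = 16.82/(2·10.7) = 0.7857.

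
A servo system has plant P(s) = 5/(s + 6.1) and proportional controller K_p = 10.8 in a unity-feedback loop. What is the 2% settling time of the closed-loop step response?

T_s ≈ 0.0666 s

Closed-loop transfer function: T(s) = K_p·P(s)/(1 + K_p·P(s)) = 54/(s + 6.1 + 54) = 54/(s + 60.1).
Time constant τ = 1/60.1 = 0.01664 s, so the 2% settling time is about 4τ = 0.0666 s.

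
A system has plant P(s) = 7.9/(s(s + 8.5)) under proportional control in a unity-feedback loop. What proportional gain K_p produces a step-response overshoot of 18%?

K_p = 9.96

From %OS = 100·exp(−πζ/√(1−ζ²)) = 18%, ζ = −ln(0.18)/√(π²+ln²(0.18)) = 0.4791.
Characteristic equation s² + 8.5s + 7.9K_p = 0 gives ζ = 8.5/(2√(7.9K_p)).
Setting ζ = 0.4791: √(7.9K_p) = 8.5/(2·0.4791) = 8.871, so K_p = 78.69/7.9 = 9.96.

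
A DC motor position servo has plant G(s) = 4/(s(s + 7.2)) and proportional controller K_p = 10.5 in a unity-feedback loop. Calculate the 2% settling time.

From 1 + K_pG(s) = 0: s² + 7.2s + 42 = 0 ⇒ ω_n = 6.481, ζ = 0.5555.
2% settling time T_s ≈ 4/(ζω_n) = 4/3.6 = 1.11 s.

T_s ≈ 1.11 s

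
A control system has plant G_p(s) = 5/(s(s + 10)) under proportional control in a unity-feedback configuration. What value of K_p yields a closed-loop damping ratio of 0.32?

Closed-loop characteristic equation: s² + 10s + K_p·5 = 0.
So ω_n = √(5K_p) and 2ζω_n = 10, giving ζ = 10/(2√(5K_p)).
Setting ζ = 0.32: √(5K_p) = 10/(2·0.32) = 15.62, so K_p = 244.1/5 = 48.8.

K_p = 48.8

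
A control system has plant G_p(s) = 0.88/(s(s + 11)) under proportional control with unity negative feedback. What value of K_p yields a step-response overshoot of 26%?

K_p = 221

From %OS = 100·exp(−πζ/√(1−ζ²)) = 26%, ζ = −ln(0.26)/√(π²+ln²(0.26)) = 0.3941.
Characteristic equation s² + 11s + 0.88K_p = 0 gives ζ = 11/(2√(0.88K_p)).
Setting ζ = 0.3941: √(0.88K_p) = 11/(2·0.3941) = 13.96, so K_p = 194.8/0.88 = 221.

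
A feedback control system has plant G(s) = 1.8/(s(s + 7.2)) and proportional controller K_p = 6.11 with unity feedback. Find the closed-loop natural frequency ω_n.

The closed-loop denominator is s(s+7.2) + 6.11·1.8 = s² + 7.2s + 11.
So ω_n² = 11 ⇒ ω_n = 3.316 rad/s, and ζ = 7.2/(2ω_n) = 1.09.

ω_n = 3.32 rad/s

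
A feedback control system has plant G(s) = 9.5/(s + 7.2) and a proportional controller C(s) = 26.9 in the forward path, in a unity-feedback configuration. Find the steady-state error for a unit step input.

0.0274

The loop is type 0. Static position error constant K_pos = C(0)·G(0) = 26.9·1.319 = 35.49.
Steady-state error to a unit step: e_ss = 1/(1+K_pos) = 1/36.49 = 0.0274.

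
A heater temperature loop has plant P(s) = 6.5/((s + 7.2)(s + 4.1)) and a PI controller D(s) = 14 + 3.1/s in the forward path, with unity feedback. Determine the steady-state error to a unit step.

0

The open loop D(s)P(s) has a pole at the origin (type 1), so the static position error constant is infinite and e_ss = 1/(1+∞) = 0.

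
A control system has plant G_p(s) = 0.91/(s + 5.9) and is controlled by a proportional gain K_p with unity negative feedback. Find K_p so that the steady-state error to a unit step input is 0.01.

K_p = 642

Steady-state error for a unit step on this type-0 loop is 1/(1 + K_p·G_p(0)).
G_p(0) = 0.1542. Require 1/(1 + K_p·0.1542) = 0.01, so 1 + 0.1542·K_p = 100.
K_p = (100 − 1)/0.1542 = 642.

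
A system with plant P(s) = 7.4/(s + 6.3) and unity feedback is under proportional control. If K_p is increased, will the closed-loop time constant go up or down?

decrease

Closed-loop pole is at s = −(6.3+K_p·7.4); larger K_p moves it further left, so τ = 1/(6.3+K_p·7.4) decreases.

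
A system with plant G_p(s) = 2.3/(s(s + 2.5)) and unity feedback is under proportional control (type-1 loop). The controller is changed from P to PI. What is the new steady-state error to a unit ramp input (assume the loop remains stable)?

0

The integrator raises the loop to type 2, so K_v → ∞ and e_ss to a ramp is zero.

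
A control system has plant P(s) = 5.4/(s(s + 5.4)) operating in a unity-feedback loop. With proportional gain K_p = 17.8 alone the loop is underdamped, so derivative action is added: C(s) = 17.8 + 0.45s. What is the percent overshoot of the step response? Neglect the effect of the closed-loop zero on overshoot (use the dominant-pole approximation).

25.5%

Forward path: (17.8 + 0.45s)·5.4/(s(s+5.4)). The closed-loop characteristic equation is s² + (5.4 + 5.4·0.45)s + 5.4·17.8 = 0.
That is s² + 7.83s + 96.12 = 0, so ω_n = 9.804 rad/s and ζ = 7.83/(2·9.804) = 0.3993.
%OS = 100·exp(−πζ/√(1−ζ²)) = 25.5%.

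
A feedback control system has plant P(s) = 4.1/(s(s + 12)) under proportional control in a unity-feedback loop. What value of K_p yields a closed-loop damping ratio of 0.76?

K_p = 15.2

Closed-loop characteristic equation: s² + 12s + K_p·4.1 = 0.
So ω_n = √(4.1K_p) and 2ζω_n = 12, giving ζ = 12/(2√(4.1K_p)).
Setting ζ = 0.76: √(4.1K_p) = 12/(2·0.76) = 7.895, so K_p = 62.33/4.1 = 15.2.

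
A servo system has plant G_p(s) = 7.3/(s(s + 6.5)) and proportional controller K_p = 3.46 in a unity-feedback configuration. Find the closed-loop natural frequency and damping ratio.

With unity feedback the closed-loop characteristic equation is s² + 6.5s + 3.46·7.3 = s² + 6.5s + 25.26 = 0.
So ω_n² = 25.26 ⇒ ω_n = 5.026 rad/s, and ζ = 6.5/(2ω_n) = 0.647.

ω_n = 5.03 rad/s, ζ = 0.647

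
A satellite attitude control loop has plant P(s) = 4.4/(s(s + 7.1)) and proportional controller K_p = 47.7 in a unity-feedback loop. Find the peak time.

T_p = 0.224 s

Closed-loop characteristic equation: s² + 7.1s + 209.9 = 0, so ω_n = 14.49 rad/s and ζ = 7.1/(2·14.49) = 0.245.
Damped frequency ω_d = ω_n√(1−ζ²) = 14.05 rad/s, so peak time T_p = π/ω_d = 0.224 s.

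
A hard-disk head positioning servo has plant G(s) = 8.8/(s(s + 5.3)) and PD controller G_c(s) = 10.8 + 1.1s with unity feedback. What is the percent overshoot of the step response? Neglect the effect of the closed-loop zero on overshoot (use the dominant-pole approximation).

Forward path: (10.8 + 1.1s)·8.8/(s(s+5.3)). The closed-loop characteristic equation is s² + (5.3 + 8.8·1.1)s + 8.8·10.8 = 0.
That is s² + 14.98s + 95.04 = 0, so ω_n = 9.749 rad/s and ζ = 14.98/(2·9.749) = 0.7683.
%OS = 100·exp(−πζ/√(1−ζ²)) = 2.3%.

2.3%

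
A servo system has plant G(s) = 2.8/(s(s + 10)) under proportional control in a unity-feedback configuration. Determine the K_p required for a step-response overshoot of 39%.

From %OS = 100·exp(−πζ/√(1−ζ²)) = 39%, ζ = −ln(0.39)/√(π²+ln²(0.39)) = 0.2871.
Characteristic equation s² + 10s + 2.8K_p = 0 gives ζ = 10/(2√(2.8K_p)).
Setting ζ = 0.2871: √(2.8K_p) = 10/(2·0.2871) = 17.42, so K_p = 303.3/2.8 = 108.

K_p = 108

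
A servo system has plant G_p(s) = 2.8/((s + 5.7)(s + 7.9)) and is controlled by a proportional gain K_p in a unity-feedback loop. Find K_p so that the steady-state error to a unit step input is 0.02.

The loop is type 0, so e_ss(step) = 1/(1 + K_pos) with K_pos = K_p·G_p(0).
G_p(0) = 0.06218. Require 1/(1 + K_p·0.06218) = 0.02, so 1 + 0.06218·K_p = 50.
K_p = (50 − 1)/0.06218 = 788.

K_p = 788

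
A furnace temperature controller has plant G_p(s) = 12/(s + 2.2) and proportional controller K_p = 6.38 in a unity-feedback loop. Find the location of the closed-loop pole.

Closed-loop transfer function: T(s) = K_p·G_p(s)/(1 + K_p·G_p(s)) = 76.56/(s + 2.2 + 76.56) = 76.56/(s + 78.76).
The closed-loop pole is at s = −78.76.

s = -78.76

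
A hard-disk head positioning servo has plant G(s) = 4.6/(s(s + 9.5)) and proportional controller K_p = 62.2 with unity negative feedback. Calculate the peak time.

T_p = 0.194 s

From 1 + K_pG(s) = 0: s² + 9.5s + 286.1 = 0 ⇒ ω_n = 16.92, ζ = 0.2808.
Damped frequency ω_d = ω_n√(1−ζ²) = 16.23 rad/s, so peak time T_p = π/ω_d = 0.194 s.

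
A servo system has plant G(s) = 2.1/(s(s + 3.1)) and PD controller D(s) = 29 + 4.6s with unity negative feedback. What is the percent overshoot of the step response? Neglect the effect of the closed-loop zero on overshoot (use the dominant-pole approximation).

Forward path: (29 + 4.6s)·2.1/(s(s+3.1)). The closed-loop characteristic equation is s² + (3.1 + 2.1·4.6)s + 2.1·29 = 0.
That is s² + 12.76s + 60.9 = 0, so ω_n = 7.804 rad/s and ζ = 12.76/(2·7.804) = 0.8175.
%OS = 100·exp(−πζ/√(1−ζ²)) = 1.16%.

1.16%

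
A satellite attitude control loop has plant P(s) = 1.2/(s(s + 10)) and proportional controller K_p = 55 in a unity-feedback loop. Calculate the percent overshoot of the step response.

From 1 + K_pP(s) = 0: s² + 10s + 66 = 0 ⇒ ω_n = 8.124, ζ = 0.6155.
%OS = 100·exp(−πζ/√(1−ζ²)) = 100·exp(−π·0.6155/√0.6212) = 8.6%.

8.6%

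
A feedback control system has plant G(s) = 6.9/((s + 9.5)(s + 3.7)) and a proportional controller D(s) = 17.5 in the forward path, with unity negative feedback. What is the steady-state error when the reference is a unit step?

0.225

The loop is type 0. Static position error constant K_pos = D(0)·G(0) = 17.5·0.1963 = 3.435.
Steady-state error to a unit step: e_ss = 1/(1+K_pos) = 1/4.435 = 0.225.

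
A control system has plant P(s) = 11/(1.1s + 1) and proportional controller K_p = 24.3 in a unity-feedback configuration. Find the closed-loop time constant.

Closed loop: T(s) = K_p·P/(1+K_p·P) = 267.3/(1.1s + 1 + 267.3), with pole at s = −(1 + 267.3)/1.1 = −243.9.
Closed-loop time constant τ = 1/243.9 = 0.0041 s.

τ = 0.0041 s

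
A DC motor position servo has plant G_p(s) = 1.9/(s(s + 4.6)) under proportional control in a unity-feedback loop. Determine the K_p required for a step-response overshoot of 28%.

From %OS = 100·exp(−πζ/√(1−ζ²)) = 28%, ζ = −ln(0.28)/√(π²+ln²(0.28)) = 0.3755.
Characteristic equation s² + 4.6s + 1.9K_p = 0 gives ζ = 4.6/(2√(1.9K_p)).
Setting ζ = 0.3755: √(1.9K_p) = 4.6/(2·0.3755) = 6.125, so K_p = 37.51/1.9 = 19.7.

K_p = 19.7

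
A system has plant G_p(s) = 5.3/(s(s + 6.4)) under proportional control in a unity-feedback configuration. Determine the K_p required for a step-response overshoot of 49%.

K_p = 39.4

From %OS = 100·exp(−πζ/√(1−ζ²)) = 49%, ζ = −ln(0.49)/√(π²+ln²(0.49)) = 0.2214.
Characteristic equation s² + 6.4s + 5.3K_p = 0 gives ζ = 6.4/(2√(5.3K_p)).
Setting ζ = 0.2214: √(5.3K_p) = 6.4/(2·0.2214) = 14.45, so K_p = 208.8/5.3 = 39.4.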